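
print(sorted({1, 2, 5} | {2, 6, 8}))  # [1, 2, 5, 6, 8]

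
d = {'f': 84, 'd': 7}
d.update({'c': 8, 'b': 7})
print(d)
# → {'f': 84, 'd': 7, 'c': 8, 'b': 7}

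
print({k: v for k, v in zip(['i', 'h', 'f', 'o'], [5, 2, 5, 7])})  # {'i': 5, 'h': 2, 'f': 5, 'o': 7}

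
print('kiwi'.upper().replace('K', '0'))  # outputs 0IWI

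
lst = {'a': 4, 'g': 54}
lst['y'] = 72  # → {'a': 4, 'g': 54, 'y': 72}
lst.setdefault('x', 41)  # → 41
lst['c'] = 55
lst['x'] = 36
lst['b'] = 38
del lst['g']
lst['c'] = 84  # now {'a': 4, 'y': 72, 'x': 36, 'c': 84, 'b': 38}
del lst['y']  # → {'a': 4, 'x': 36, 'c': 84, 'b': 38}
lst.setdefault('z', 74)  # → 74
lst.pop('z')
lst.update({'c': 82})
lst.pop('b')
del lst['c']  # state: {'a': 4, 'x': 36}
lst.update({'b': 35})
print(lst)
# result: {'a': 4, 'x': 36, 'b': 35}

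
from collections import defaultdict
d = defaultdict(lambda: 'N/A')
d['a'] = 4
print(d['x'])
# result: N/A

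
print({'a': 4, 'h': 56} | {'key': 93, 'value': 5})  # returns {'a': 4, 'h': 56, 'key': 93, 'value': 5}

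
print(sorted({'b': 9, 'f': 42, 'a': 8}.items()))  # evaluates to [('a', 8), ('b', 9), ('f', 42)]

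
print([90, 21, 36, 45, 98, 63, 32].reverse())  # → None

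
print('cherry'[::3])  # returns cr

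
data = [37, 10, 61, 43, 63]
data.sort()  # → [10, 37, 43, 61, 63]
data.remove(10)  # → [37, 43, 61, 63]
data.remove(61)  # [37, 43, 63]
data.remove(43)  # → [37, 63]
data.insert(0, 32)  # [32, 37, 63]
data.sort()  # [32, 37, 63]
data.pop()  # 63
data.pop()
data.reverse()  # [32]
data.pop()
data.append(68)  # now [68]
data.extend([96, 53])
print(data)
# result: [68, 96, 53]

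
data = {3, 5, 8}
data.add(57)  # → {3, 5, 8, 57}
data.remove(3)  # {5, 8, 57}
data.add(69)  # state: {5, 8, 57, 69}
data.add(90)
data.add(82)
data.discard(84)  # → {5, 8, 57, 69, 82, 90}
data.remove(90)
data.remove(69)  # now {5, 8, 57, 82}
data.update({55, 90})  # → {5, 8, 55, 57, 82, 90}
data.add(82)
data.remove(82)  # {5, 8, 55, 57, 90}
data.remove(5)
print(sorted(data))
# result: [8, 55, 57, 90]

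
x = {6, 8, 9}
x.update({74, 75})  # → {6, 8, 9, 74, 75}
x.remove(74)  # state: {6, 8, 9, 75}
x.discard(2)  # {6, 8, 9, 75}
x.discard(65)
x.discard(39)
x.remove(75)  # {6, 8, 9}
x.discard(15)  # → {6, 8, 9}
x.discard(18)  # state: {6, 8, 9}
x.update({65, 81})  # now {6, 8, 9, 65, 81}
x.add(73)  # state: {6, 8, 9, 65, 73, 81}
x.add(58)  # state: {6, 8, 9, 58, 65, 73, 81}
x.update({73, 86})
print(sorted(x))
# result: [6, 8, 9, 58, 65, 73, 81, 86]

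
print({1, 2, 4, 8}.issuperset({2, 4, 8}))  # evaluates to True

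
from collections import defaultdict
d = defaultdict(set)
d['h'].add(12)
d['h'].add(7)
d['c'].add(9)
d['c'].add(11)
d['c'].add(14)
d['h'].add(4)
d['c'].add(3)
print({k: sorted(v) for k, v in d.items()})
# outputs {'h': [4, 7, 12], 'c': [3, 9, 11, 14]}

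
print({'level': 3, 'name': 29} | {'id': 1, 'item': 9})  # {'level': 3, 'name': 29, 'id': 1, 'item': 9}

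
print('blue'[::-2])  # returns el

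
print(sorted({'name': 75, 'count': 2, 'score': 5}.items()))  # [('count', 2), ('name', 75), ('score', 5)]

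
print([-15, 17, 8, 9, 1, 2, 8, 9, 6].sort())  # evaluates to None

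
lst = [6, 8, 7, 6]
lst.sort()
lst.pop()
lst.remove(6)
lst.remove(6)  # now [7]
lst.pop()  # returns 7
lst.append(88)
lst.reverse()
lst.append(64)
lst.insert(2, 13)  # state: [88, 64, 13]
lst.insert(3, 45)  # [88, 64, 13, 45]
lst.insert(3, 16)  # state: [88, 64, 13, 16, 45]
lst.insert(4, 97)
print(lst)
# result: [88, 64, 13, 16, 97, 45]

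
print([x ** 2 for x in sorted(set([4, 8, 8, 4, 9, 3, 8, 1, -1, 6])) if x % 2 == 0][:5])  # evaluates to [16, 36, 64]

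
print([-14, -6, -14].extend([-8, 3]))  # None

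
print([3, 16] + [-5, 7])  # [3, 16, -5, 7]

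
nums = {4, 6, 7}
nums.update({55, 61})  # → {4, 6, 7, 55, 61}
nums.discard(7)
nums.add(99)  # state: {4, 6, 55, 61, 99}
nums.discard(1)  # {4, 6, 55, 61, 99}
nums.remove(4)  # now {6, 55, 61, 99}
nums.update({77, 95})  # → {6, 55, 61, 77, 95, 99}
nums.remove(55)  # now {6, 61, 77, 95, 99}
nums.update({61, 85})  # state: {6, 61, 77, 85, 95, 99}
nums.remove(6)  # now {61, 77, 85, 95, 99}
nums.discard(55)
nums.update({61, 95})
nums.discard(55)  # {61, 77, 85, 95, 99}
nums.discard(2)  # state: {61, 77, 85, 95, 99}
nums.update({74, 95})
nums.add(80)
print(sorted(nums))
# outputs [61, 74, 77, 80, 85, 95, 99]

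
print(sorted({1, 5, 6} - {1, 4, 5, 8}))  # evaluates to [6]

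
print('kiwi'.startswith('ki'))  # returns True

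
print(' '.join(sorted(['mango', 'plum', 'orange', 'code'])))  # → code mango orange plum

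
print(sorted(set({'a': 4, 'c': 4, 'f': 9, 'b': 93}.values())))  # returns [4, 9, 93]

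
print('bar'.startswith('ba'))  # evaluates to True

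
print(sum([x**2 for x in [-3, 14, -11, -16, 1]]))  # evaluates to 583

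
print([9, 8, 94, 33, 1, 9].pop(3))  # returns 33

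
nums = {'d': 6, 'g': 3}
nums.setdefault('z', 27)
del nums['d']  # {'g': 3, 'z': 27}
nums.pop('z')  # 27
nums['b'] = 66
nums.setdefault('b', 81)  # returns 66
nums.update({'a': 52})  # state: {'g': 3, 'b': 66, 'a': 52}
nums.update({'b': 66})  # {'g': 3, 'b': 66, 'a': 52}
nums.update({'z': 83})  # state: {'g': 3, 'b': 66, 'a': 52, 'z': 83}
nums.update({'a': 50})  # {'g': 3, 'b': 66, 'a': 50, 'z': 83}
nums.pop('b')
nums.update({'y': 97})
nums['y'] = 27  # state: {'g': 3, 'a': 50, 'z': 83, 'y': 27}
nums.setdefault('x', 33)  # 33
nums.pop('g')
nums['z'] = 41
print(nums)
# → {'a': 50, 'z': 41, 'y': 27, 'x': 33}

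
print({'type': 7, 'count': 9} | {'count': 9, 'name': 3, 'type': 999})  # {'type': 999, 'count': 9, 'name': 3}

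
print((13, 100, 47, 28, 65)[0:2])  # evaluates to (13, 100)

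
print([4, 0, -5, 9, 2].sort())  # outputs None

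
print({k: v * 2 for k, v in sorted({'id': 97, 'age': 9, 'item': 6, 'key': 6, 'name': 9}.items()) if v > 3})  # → {'age': 18, 'id': 194, 'item': 12, 'key': 12, 'name': 18}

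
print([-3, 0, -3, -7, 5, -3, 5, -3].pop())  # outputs -3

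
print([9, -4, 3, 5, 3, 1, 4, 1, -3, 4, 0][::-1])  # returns [0, 4, -3, 1, 4, 1, 3, 5, 3, -4, 9]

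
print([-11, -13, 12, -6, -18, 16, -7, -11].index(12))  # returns 2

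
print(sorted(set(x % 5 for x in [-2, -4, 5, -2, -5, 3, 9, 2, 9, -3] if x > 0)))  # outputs [0, 2, 3, 4]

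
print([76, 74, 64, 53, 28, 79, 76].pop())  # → 76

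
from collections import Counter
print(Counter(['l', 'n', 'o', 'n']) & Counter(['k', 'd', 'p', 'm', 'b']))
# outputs Counter()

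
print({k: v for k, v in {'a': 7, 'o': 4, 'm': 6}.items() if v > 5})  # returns {'a': 7, 'm': 6}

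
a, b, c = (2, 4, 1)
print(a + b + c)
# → 7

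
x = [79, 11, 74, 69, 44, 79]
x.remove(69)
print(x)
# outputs [79, 11, 74, 44, 79]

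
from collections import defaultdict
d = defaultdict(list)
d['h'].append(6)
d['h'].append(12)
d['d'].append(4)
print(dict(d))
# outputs {'h': [6, 12], 'd': [4]}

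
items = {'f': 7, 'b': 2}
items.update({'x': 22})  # {'f': 7, 'b': 2, 'x': 22}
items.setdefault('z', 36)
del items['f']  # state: {'b': 2, 'x': 22, 'z': 36}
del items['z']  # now {'b': 2, 'x': 22}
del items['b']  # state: {'x': 22}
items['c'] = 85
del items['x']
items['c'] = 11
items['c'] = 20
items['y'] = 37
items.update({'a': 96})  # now {'c': 20, 'y': 37, 'a': 96}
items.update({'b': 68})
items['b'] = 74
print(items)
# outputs {'c': 20, 'y': 37, 'a': 96, 'b': 74}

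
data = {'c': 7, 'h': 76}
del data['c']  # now {'h': 76}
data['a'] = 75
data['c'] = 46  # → {'h': 76, 'a': 75, 'c': 46}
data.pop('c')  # 46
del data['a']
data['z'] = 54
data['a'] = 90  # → {'h': 76, 'z': 54, 'a': 90}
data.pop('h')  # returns 76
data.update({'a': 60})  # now {'z': 54, 'a': 60}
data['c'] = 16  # {'z': 54, 'a': 60, 'c': 16}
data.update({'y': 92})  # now {'z': 54, 'a': 60, 'c': 16, 'y': 92}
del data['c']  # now {'z': 54, 'a': 60, 'y': 92}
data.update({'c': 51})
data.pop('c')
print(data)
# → {'z': 54, 'a': 60, 'y': 92}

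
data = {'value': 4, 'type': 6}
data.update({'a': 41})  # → {'value': 4, 'type': 6, 'a': 41}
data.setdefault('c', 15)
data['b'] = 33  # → {'value': 4, 'type': 6, 'a': 41, 'c': 15, 'b': 33}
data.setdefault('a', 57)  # 41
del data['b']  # {'value': 4, 'type': 6, 'a': 41, 'c': 15}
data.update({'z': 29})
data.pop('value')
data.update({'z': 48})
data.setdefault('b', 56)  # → 56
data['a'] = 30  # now {'type': 6, 'a': 30, 'c': 15, 'z': 48, 'b': 56}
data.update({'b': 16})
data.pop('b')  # 16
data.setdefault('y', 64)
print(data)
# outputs {'type': 6, 'a': 30, 'c': 15, 'z': 48, 'y': 64}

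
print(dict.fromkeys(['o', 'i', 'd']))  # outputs {'o': None, 'i': None, 'd': None}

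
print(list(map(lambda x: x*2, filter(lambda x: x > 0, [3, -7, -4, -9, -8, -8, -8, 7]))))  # [6, 14]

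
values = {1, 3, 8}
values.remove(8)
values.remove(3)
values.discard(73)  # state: {1}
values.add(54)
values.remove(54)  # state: {1}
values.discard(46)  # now {1}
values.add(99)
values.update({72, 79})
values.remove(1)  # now {72, 79, 99}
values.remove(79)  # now {72, 99}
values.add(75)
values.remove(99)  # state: {72, 75}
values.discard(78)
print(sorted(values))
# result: [72, 75]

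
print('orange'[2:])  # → ange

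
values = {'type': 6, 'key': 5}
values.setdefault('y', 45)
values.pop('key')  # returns 5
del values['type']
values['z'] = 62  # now {'y': 45, 'z': 62}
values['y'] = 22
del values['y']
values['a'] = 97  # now {'z': 62, 'a': 97}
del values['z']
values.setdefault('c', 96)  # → 96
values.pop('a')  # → 97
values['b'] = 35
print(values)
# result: {'c': 96, 'b': 35}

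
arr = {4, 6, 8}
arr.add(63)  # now {4, 6, 8, 63}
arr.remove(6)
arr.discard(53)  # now {4, 8, 63}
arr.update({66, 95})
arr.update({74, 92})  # {4, 8, 63, 66, 74, 92, 95}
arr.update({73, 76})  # {4, 8, 63, 66, 73, 74, 76, 92, 95}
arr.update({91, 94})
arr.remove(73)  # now {4, 8, 63, 66, 74, 76, 91, 92, 94, 95}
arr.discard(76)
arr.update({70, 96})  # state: {4, 8, 63, 66, 70, 74, 91, 92, 94, 95, 96}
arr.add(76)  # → {4, 8, 63, 66, 70, 74, 76, 91, 92, 94, 95, 96}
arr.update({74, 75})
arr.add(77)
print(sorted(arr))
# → [4, 8, 63, 66, 70, 74, 75, 76, 77, 91, 92, 94, 95, 96]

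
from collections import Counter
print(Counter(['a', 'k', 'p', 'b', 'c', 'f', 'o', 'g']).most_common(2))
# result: [('a', 1), ('k', 1)]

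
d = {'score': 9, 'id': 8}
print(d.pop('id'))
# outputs 8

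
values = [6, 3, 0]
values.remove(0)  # [6, 3]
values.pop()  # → 3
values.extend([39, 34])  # [6, 39, 34]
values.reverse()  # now [34, 39, 6]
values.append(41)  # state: [34, 39, 6, 41]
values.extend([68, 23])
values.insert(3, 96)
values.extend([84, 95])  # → [34, 39, 6, 96, 41, 68, 23, 84, 95]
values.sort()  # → [6, 23, 34, 39, 41, 68, 84, 95, 96]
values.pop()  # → 96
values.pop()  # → 95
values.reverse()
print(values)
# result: [84, 68, 41, 39, 34, 23, 6]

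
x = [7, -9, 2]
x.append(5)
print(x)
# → [7, -9, 2, 5]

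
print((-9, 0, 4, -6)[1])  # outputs 0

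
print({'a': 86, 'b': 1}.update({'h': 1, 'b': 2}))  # None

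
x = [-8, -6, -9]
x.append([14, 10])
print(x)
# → [-8, -6, -9, [14, 10]]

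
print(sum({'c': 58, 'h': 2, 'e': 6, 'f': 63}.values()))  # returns 129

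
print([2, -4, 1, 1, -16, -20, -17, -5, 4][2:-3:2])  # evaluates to [1, -16]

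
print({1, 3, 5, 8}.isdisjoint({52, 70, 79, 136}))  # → True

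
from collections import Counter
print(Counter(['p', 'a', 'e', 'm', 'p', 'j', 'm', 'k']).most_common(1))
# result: [('p', 2)]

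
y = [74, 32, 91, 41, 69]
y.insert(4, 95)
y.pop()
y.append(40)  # [74, 32, 91, 41, 95, 40]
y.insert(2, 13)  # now [74, 32, 13, 91, 41, 95, 40]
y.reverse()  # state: [40, 95, 41, 91, 13, 32, 74]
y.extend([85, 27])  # [40, 95, 41, 91, 13, 32, 74, 85, 27]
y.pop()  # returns 27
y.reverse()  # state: [85, 74, 32, 13, 91, 41, 95, 40]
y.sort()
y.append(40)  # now [13, 32, 40, 41, 74, 85, 91, 95, 40]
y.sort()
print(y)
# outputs [13, 32, 40, 40, 41, 74, 85, 91, 95]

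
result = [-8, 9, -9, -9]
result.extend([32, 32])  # [-8, 9, -9, -9, 32, 32]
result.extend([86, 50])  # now [-8, 9, -9, -9, 32, 32, 86, 50]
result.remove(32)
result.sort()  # [-9, -9, -8, 9, 32, 50, 86]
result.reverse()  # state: [86, 50, 32, 9, -8, -9, -9]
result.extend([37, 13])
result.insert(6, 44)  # [86, 50, 32, 9, -8, -9, 44, -9, 37, 13]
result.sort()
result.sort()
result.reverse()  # [86, 50, 44, 37, 32, 13, 9, -8, -9, -9]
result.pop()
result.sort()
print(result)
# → [-9, -8, 9, 13, 32, 37, 44, 50, 86]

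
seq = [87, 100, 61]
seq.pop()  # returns 61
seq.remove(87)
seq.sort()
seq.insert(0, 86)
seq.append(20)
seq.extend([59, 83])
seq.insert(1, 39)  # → [86, 39, 100, 20, 59, 83]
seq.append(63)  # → [86, 39, 100, 20, 59, 83, 63]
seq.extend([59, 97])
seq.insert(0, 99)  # [99, 86, 39, 100, 20, 59, 83, 63, 59, 97]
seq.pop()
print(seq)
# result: [99, 86, 39, 100, 20, 59, 83, 63, 59]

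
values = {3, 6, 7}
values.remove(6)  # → {3, 7}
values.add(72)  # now {3, 7, 72}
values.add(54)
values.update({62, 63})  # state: {3, 7, 54, 62, 63, 72}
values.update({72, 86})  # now {3, 7, 54, 62, 63, 72, 86}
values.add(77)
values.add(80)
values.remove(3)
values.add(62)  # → {7, 54, 62, 63, 72, 77, 80, 86}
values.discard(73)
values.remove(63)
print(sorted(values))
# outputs [7, 54, 62, 72, 77, 80, 86]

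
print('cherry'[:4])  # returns cher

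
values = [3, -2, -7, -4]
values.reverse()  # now [-4, -7, -2, 3]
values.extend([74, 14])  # [-4, -7, -2, 3, 74, 14]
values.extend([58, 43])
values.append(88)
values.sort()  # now [-7, -4, -2, 3, 14, 43, 58, 74, 88]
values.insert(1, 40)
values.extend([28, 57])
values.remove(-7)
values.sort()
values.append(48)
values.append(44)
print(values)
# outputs [-4, -2, 3, 14, 28, 40, 43, 57, 58, 74, 88, 48, 44]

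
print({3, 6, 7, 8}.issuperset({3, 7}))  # True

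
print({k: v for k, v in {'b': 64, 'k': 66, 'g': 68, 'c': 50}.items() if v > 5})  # {'b': 64, 'k': 66, 'g': 68, 'c': 50}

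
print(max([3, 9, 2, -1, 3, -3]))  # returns 9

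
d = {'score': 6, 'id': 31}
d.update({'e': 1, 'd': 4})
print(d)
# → {'score': 6, 'id': 31, 'e': 1, 'd': 4}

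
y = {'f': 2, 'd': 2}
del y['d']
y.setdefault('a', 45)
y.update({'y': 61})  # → {'f': 2, 'a': 45, 'y': 61}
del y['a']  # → {'f': 2, 'y': 61}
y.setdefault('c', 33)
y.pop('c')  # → 33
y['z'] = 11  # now {'f': 2, 'y': 61, 'z': 11}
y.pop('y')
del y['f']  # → {'z': 11}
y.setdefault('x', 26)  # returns 26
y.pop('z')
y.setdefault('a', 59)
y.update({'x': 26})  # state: {'x': 26, 'a': 59}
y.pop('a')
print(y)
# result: {'x': 26}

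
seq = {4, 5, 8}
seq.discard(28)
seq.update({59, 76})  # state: {4, 5, 8, 59, 76}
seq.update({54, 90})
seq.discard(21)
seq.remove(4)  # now {5, 8, 54, 59, 76, 90}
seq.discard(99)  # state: {5, 8, 54, 59, 76, 90}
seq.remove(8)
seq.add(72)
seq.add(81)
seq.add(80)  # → {5, 54, 59, 72, 76, 80, 81, 90}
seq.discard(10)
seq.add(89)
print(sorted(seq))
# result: [5, 54, 59, 72, 76, 80, 81, 89, 90]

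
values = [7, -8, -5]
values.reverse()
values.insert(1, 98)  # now [-5, 98, -8, 7]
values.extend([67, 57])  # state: [-5, 98, -8, 7, 67, 57]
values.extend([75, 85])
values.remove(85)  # [-5, 98, -8, 7, 67, 57, 75]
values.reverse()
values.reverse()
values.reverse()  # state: [75, 57, 67, 7, -8, 98, -5]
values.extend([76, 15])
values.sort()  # [-8, -5, 7, 15, 57, 67, 75, 76, 98]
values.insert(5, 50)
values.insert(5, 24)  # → [-8, -5, 7, 15, 57, 24, 50, 67, 75, 76, 98]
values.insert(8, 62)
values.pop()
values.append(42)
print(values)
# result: [-8, -5, 7, 15, 57, 24, 50, 67, 62, 75, 76, 42]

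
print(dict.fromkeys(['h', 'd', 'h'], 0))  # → {'h': 0, 'd': 0}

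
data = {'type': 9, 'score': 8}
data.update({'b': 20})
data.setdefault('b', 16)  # 20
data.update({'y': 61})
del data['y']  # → {'type': 9, 'score': 8, 'b': 20}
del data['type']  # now {'score': 8, 'b': 20}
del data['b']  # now {'score': 8}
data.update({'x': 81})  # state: {'score': 8, 'x': 81}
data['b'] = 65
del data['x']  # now {'score': 8, 'b': 65}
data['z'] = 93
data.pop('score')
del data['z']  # {'b': 65}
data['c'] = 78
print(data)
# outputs {'b': 65, 'c': 78}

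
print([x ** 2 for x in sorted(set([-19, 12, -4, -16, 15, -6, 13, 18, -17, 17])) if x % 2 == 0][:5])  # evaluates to [256, 36, 16, 144, 324]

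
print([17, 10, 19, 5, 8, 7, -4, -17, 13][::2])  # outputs [17, 19, 8, -4, 13]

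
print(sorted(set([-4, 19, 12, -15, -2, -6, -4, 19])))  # [-15, -6, -4, -2, 12, 19]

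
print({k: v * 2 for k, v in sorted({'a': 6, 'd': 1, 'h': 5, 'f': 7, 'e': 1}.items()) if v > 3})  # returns {'a': 12, 'f': 14, 'h': 10}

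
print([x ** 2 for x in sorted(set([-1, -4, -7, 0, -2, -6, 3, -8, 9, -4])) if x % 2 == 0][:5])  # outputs [64, 36, 16, 4, 0]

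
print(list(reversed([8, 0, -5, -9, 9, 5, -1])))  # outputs [-1, 5, 9, -9, -5, 0, 8]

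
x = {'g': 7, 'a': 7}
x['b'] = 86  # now {'g': 7, 'a': 7, 'b': 86}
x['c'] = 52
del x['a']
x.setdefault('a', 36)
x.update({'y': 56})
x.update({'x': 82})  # {'g': 7, 'b': 86, 'c': 52, 'a': 36, 'y': 56, 'x': 82}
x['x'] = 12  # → {'g': 7, 'b': 86, 'c': 52, 'a': 36, 'y': 56, 'x': 12}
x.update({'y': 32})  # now {'g': 7, 'b': 86, 'c': 52, 'a': 36, 'y': 32, 'x': 12}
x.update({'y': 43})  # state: {'g': 7, 'b': 86, 'c': 52, 'a': 36, 'y': 43, 'x': 12}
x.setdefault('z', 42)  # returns 42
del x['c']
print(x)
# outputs {'g': 7, 'b': 86, 'a': 36, 'y': 43, 'x': 12, 'z': 42}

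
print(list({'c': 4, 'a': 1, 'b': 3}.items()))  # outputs [('c', 4), ('a', 1), ('b', 3)]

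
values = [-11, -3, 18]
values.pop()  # 18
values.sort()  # [-11, -3]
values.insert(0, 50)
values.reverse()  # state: [-3, -11, 50]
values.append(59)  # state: [-3, -11, 50, 59]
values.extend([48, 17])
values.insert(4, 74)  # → [-3, -11, 50, 59, 74, 48, 17]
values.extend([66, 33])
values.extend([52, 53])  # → [-3, -11, 50, 59, 74, 48, 17, 66, 33, 52, 53]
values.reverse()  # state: [53, 52, 33, 66, 17, 48, 74, 59, 50, -11, -3]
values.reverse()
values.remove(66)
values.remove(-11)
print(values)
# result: [-3, 50, 59, 74, 48, 17, 33, 52, 53]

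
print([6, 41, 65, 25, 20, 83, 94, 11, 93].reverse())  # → None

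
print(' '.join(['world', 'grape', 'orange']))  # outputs world grape orange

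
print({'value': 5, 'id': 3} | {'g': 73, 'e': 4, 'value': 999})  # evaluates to {'value': 999, 'id': 3, 'g': 73, 'e': 4}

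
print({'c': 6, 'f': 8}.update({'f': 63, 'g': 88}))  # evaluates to None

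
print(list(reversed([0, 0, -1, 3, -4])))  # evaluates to [-4, 3, -1, 0, 0]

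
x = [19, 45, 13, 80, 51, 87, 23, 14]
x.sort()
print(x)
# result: [13, 14, 19, 23, 45, 51, 80, 87]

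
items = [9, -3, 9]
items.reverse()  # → [9, -3, 9]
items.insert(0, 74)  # [74, 9, -3, 9]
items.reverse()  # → [9, -3, 9, 74]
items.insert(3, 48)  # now [9, -3, 9, 48, 74]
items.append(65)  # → [9, -3, 9, 48, 74, 65]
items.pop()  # 65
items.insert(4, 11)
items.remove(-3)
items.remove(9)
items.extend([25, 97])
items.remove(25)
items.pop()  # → 97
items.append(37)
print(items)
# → [9, 48, 11, 74, 37]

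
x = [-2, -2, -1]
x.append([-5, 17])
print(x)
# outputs [-2, -2, -1, [-5, 17]]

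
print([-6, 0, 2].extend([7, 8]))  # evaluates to None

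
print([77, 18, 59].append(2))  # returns None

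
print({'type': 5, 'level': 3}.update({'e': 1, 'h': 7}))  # None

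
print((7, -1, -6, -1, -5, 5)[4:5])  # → (-5,)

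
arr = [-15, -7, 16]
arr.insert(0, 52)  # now [52, -15, -7, 16]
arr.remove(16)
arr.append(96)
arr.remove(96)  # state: [52, -15, -7]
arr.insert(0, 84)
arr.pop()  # -7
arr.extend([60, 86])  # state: [84, 52, -15, 60, 86]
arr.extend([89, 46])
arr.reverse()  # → [46, 89, 86, 60, -15, 52, 84]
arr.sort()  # [-15, 46, 52, 60, 84, 86, 89]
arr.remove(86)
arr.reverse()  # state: [89, 84, 60, 52, 46, -15]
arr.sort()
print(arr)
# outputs [-15, 46, 52, 60, 84, 89]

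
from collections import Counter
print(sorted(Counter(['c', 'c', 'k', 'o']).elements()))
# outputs ['c', 'c', 'k', 'o']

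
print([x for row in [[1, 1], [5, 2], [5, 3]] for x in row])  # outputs [1, 1, 5, 2, 5, 3]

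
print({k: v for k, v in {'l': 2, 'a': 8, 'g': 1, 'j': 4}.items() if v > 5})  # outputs {'a': 8}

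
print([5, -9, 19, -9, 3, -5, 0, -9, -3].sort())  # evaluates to None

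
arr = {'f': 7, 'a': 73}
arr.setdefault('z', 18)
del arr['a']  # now {'f': 7, 'z': 18}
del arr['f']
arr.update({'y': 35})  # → {'z': 18, 'y': 35}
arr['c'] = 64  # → {'z': 18, 'y': 35, 'c': 64}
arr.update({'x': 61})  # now {'z': 18, 'y': 35, 'c': 64, 'x': 61}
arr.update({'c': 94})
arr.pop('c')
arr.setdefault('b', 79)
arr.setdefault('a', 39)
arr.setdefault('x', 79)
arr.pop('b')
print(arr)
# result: {'z': 18, 'y': 35, 'x': 61, 'a': 39}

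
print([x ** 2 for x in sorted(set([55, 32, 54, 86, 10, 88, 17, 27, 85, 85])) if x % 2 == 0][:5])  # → [100, 1024, 2916, 7396, 7744]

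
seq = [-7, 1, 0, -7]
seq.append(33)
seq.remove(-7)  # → [1, 0, -7, 33]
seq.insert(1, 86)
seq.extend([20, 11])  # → [1, 86, 0, -7, 33, 20, 11]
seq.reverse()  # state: [11, 20, 33, -7, 0, 86, 1]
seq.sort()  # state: [-7, 0, 1, 11, 20, 33, 86]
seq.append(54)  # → [-7, 0, 1, 11, 20, 33, 86, 54]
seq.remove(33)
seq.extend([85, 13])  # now [-7, 0, 1, 11, 20, 86, 54, 85, 13]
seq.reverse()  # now [13, 85, 54, 86, 20, 11, 1, 0, -7]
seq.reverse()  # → [-7, 0, 1, 11, 20, 86, 54, 85, 13]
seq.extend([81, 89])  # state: [-7, 0, 1, 11, 20, 86, 54, 85, 13, 81, 89]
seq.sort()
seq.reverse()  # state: [89, 86, 85, 81, 54, 20, 13, 11, 1, 0, -7]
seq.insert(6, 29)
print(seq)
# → [89, 86, 85, 81, 54, 20, 29, 13, 11, 1, 0, -7]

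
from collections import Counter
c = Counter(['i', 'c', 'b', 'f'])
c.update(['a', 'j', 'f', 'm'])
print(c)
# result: Counter({'f': 2, 'i': 1, 'c': 1, 'b': 1, 'a': 1, 'j': 1, 'm': 1})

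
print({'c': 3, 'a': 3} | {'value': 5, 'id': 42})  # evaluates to {'c': 3, 'a': 3, 'value': 5, 'id': 42}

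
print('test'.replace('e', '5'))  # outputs t5st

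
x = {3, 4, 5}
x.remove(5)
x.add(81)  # {3, 4, 81}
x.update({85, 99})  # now {3, 4, 81, 85, 99}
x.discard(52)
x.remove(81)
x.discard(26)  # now {3, 4, 85, 99}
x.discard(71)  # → {3, 4, 85, 99}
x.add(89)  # {3, 4, 85, 89, 99}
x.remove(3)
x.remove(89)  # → {4, 85, 99}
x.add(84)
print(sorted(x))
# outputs [4, 84, 85, 99]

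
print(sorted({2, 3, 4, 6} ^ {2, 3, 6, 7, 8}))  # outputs [4, 7, 8]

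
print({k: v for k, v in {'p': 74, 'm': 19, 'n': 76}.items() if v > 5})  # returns {'p': 74, 'm': 19, 'n': 76}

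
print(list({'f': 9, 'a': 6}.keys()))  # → ['f', 'a']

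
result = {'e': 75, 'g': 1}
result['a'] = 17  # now {'e': 75, 'g': 1, 'a': 17}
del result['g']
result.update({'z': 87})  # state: {'e': 75, 'a': 17, 'z': 87}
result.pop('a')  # 17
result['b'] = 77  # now {'e': 75, 'z': 87, 'b': 77}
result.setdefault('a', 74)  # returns 74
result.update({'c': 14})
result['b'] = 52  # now {'e': 75, 'z': 87, 'b': 52, 'a': 74, 'c': 14}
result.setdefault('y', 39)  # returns 39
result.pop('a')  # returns 74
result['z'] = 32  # {'e': 75, 'z': 32, 'b': 52, 'c': 14, 'y': 39}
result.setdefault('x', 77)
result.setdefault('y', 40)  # 39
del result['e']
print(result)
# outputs {'z': 32, 'b': 52, 'c': 14, 'y': 39, 'x': 77}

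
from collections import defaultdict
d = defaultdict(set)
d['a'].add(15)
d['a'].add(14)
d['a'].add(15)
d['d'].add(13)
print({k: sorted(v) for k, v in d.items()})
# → {'a': [14, 15], 'd': [13]}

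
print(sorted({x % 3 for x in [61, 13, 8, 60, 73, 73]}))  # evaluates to [0, 1, 2]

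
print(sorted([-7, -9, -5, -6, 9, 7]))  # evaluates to [-9, -7, -6, -5, 7, 9]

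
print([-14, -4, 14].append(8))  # None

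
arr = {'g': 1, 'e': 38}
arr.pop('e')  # 38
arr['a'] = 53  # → {'g': 1, 'a': 53}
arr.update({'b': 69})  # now {'g': 1, 'a': 53, 'b': 69}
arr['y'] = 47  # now {'g': 1, 'a': 53, 'b': 69, 'y': 47}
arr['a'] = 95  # {'g': 1, 'a': 95, 'b': 69, 'y': 47}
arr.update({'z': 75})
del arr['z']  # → {'g': 1, 'a': 95, 'b': 69, 'y': 47}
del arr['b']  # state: {'g': 1, 'a': 95, 'y': 47}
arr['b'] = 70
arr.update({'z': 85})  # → {'g': 1, 'a': 95, 'y': 47, 'b': 70, 'z': 85}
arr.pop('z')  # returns 85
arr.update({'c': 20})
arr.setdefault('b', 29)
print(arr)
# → {'g': 1, 'a': 95, 'y': 47, 'b': 70, 'c': 20}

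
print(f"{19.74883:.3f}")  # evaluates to 19.749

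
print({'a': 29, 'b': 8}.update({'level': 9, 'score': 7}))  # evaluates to None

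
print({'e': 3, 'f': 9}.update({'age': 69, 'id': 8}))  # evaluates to None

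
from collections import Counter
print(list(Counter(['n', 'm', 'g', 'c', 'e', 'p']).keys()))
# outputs ['n', 'm', 'g', 'c', 'e', 'p']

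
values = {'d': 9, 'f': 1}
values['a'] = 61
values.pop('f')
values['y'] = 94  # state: {'d': 9, 'a': 61, 'y': 94}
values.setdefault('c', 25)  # 25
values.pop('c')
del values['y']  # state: {'d': 9, 'a': 61}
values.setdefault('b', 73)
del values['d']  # {'a': 61, 'b': 73}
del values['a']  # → {'b': 73}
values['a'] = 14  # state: {'b': 73, 'a': 14}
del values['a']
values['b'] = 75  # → {'b': 75}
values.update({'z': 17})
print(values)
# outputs {'b': 75, 'z': 17}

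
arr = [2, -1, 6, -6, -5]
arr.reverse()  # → [-5, -6, 6, -1, 2]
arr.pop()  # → 2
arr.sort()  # [-6, -5, -1, 6]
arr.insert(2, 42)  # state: [-6, -5, 42, -1, 6]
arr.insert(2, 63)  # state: [-6, -5, 63, 42, -1, 6]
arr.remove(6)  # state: [-6, -5, 63, 42, -1]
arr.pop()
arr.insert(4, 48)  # [-6, -5, 63, 42, 48]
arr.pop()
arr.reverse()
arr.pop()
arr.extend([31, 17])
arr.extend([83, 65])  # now [42, 63, -5, 31, 17, 83, 65]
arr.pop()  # 65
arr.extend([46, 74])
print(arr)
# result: [42, 63, -5, 31, 17, 83, 46, 74]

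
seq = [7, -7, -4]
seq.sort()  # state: [-7, -4, 7]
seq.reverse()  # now [7, -4, -7]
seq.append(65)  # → [7, -4, -7, 65]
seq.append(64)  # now [7, -4, -7, 65, 64]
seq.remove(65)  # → [7, -4, -7, 64]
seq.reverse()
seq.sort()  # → [-7, -4, 7, 64]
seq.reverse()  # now [64, 7, -4, -7]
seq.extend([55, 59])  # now [64, 7, -4, -7, 55, 59]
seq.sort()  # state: [-7, -4, 7, 55, 59, 64]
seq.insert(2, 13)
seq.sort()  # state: [-7, -4, 7, 13, 55, 59, 64]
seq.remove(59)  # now [-7, -4, 7, 13, 55, 64]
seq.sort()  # [-7, -4, 7, 13, 55, 64]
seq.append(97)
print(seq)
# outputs [-7, -4, 7, 13, 55, 64, 97]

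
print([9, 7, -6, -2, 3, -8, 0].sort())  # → None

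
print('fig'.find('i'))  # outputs 1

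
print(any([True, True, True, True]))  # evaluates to True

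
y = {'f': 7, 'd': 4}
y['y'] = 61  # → {'f': 7, 'd': 4, 'y': 61}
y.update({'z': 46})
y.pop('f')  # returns 7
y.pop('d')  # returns 4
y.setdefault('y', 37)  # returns 61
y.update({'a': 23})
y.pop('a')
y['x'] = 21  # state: {'y': 61, 'z': 46, 'x': 21}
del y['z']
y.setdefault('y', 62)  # 61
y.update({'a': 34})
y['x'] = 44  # {'y': 61, 'x': 44, 'a': 34}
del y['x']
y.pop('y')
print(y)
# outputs {'a': 34}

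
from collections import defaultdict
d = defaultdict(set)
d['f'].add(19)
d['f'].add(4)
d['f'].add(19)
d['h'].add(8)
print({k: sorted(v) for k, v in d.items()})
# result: {'f': [4, 19], 'h': [8]}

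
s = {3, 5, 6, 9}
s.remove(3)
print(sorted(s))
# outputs [5, 6, 9]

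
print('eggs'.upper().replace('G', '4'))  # E44S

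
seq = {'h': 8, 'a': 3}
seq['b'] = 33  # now {'h': 8, 'a': 3, 'b': 33}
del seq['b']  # {'h': 8, 'a': 3}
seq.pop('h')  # 8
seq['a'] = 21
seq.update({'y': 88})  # {'a': 21, 'y': 88}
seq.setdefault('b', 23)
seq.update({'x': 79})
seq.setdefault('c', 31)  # 31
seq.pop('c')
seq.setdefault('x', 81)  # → 79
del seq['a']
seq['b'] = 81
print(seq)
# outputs {'y': 88, 'b': 81, 'x': 79}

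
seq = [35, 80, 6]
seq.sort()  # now [6, 35, 80]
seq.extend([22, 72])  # [6, 35, 80, 22, 72]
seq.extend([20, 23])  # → [6, 35, 80, 22, 72, 20, 23]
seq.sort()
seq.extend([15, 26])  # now [6, 20, 22, 23, 35, 72, 80, 15, 26]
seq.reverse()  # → [26, 15, 80, 72, 35, 23, 22, 20, 6]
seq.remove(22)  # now [26, 15, 80, 72, 35, 23, 20, 6]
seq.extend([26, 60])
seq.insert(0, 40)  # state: [40, 26, 15, 80, 72, 35, 23, 20, 6, 26, 60]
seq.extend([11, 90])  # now [40, 26, 15, 80, 72, 35, 23, 20, 6, 26, 60, 11, 90]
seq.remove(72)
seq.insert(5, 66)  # [40, 26, 15, 80, 35, 66, 23, 20, 6, 26, 60, 11, 90]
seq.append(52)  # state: [40, 26, 15, 80, 35, 66, 23, 20, 6, 26, 60, 11, 90, 52]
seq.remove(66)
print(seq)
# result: [40, 26, 15, 80, 35, 23, 20, 6, 26, 60, 11, 90, 52]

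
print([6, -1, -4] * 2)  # [6, -1, -4, 6, -1, -4]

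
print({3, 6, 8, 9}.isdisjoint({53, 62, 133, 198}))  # True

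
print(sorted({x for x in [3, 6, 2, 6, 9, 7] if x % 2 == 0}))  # [2, 6]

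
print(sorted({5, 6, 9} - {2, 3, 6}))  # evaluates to [5, 9]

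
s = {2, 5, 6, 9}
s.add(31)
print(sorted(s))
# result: [2, 5, 6, 9, 31]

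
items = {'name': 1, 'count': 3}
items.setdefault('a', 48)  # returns 48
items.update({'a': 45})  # {'name': 1, 'count': 3, 'a': 45}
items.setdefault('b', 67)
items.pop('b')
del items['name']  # {'count': 3, 'a': 45}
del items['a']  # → {'count': 3}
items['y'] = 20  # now {'count': 3, 'y': 20}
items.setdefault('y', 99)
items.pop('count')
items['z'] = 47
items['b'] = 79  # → {'y': 20, 'z': 47, 'b': 79}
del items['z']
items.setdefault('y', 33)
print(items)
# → {'y': 20, 'b': 79}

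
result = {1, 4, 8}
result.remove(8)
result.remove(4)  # {1}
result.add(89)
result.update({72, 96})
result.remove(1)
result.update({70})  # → {70, 72, 89, 96}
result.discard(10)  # {70, 72, 89, 96}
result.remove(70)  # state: {72, 89, 96}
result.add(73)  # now {72, 73, 89, 96}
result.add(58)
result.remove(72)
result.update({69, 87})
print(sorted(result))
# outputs [58, 69, 73, 87, 89, 96]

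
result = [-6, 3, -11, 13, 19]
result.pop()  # 19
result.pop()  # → 13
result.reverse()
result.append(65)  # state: [-11, 3, -6, 65]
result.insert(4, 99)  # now [-11, 3, -6, 65, 99]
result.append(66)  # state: [-11, 3, -6, 65, 99, 66]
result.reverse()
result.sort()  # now [-11, -6, 3, 65, 66, 99]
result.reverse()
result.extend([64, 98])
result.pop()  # 98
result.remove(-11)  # [99, 66, 65, 3, -6, 64]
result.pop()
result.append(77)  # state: [99, 66, 65, 3, -6, 77]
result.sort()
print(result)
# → [-6, 3, 65, 66, 77, 99]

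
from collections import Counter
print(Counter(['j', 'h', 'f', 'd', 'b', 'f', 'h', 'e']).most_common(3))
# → [('h', 2), ('f', 2), ('j', 1)]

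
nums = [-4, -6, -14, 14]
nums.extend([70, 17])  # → [-4, -6, -14, 14, 70, 17]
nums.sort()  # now [-14, -6, -4, 14, 17, 70]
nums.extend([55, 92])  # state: [-14, -6, -4, 14, 17, 70, 55, 92]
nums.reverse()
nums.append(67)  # [92, 55, 70, 17, 14, -4, -6, -14, 67]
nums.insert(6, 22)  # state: [92, 55, 70, 17, 14, -4, 22, -6, -14, 67]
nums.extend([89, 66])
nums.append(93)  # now [92, 55, 70, 17, 14, -4, 22, -6, -14, 67, 89, 66, 93]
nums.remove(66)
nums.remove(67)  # [92, 55, 70, 17, 14, -4, 22, -6, -14, 89, 93]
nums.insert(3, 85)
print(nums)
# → [92, 55, 70, 85, 17, 14, -4, 22, -6, -14, 89, 93]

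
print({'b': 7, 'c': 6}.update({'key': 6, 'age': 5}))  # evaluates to None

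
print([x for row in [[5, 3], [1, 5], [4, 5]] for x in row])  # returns [5, 3, 1, 5, 4, 5]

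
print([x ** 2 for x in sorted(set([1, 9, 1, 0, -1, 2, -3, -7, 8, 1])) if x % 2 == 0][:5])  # [0, 4, 64]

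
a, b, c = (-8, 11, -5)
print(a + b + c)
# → -2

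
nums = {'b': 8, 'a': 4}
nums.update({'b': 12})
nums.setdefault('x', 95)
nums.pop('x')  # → 95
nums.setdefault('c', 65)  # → 65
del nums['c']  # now {'b': 12, 'a': 4}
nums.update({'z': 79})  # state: {'b': 12, 'a': 4, 'z': 79}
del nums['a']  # {'b': 12, 'z': 79}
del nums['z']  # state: {'b': 12}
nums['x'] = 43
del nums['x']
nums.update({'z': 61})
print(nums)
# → {'b': 12, 'z': 61}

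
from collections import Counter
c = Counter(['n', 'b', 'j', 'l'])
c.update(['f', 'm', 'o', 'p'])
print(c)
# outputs Counter({'n': 1, 'b': 1, 'j': 1, 'l': 1, 'f': 1, 'm': 1, 'o': 1, 'p': 1})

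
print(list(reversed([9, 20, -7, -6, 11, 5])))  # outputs [5, 11, -6, -7, 20, 9]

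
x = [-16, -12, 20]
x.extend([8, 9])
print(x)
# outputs [-16, -12, 20, 8, 9]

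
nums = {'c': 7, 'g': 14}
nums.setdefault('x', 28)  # 28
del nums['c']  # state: {'g': 14, 'x': 28}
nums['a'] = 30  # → {'g': 14, 'x': 28, 'a': 30}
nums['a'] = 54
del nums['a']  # {'g': 14, 'x': 28}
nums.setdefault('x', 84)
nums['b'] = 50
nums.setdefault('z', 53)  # 53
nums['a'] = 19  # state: {'g': 14, 'x': 28, 'b': 50, 'z': 53, 'a': 19}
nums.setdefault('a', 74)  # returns 19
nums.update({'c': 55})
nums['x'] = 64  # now {'g': 14, 'x': 64, 'b': 50, 'z': 53, 'a': 19, 'c': 55}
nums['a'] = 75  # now {'g': 14, 'x': 64, 'b': 50, 'z': 53, 'a': 75, 'c': 55}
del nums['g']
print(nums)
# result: {'x': 64, 'b': 50, 'z': 53, 'a': 75, 'c': 55}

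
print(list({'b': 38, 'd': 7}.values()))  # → [38, 7]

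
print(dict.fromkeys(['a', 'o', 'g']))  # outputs {'a': None, 'o': None, 'g': None}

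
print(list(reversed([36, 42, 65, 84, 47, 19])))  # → [19, 47, 84, 65, 42, 36]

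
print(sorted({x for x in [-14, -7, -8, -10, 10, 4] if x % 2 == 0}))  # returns [-14, -10, -8, 4, 10]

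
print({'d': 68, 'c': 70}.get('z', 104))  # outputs 104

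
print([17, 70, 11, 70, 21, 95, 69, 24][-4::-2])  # [21, 11, 17]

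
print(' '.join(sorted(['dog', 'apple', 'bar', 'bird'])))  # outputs apple bar bird dog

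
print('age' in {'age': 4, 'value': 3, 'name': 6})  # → True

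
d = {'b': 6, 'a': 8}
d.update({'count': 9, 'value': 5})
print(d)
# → {'b': 6, 'a': 8, 'count': 9, 'value': 5}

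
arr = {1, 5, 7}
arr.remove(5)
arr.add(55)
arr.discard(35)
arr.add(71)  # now {1, 7, 55, 71}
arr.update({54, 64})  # {1, 7, 54, 55, 64, 71}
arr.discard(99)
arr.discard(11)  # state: {1, 7, 54, 55, 64, 71}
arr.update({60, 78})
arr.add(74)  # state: {1, 7, 54, 55, 60, 64, 71, 74, 78}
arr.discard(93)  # {1, 7, 54, 55, 60, 64, 71, 74, 78}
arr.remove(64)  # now {1, 7, 54, 55, 60, 71, 74, 78}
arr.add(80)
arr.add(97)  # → {1, 7, 54, 55, 60, 71, 74, 78, 80, 97}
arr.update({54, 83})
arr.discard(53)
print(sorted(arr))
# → [1, 7, 54, 55, 60, 71, 74, 78, 80, 83, 97]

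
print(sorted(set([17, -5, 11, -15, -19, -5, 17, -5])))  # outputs [-19, -15, -5, 11, 17]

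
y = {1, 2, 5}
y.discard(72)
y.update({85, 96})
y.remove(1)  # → {2, 5, 85, 96}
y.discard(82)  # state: {2, 5, 85, 96}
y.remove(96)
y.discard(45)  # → {2, 5, 85}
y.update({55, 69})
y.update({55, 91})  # {2, 5, 55, 69, 85, 91}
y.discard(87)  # {2, 5, 55, 69, 85, 91}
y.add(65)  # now {2, 5, 55, 65, 69, 85, 91}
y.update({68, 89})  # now {2, 5, 55, 65, 68, 69, 85, 89, 91}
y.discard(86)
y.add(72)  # {2, 5, 55, 65, 68, 69, 72, 85, 89, 91}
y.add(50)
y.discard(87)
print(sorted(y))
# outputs [2, 5, 50, 55, 65, 68, 69, 72, 85, 89, 91]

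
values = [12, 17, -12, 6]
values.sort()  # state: [-12, 6, 12, 17]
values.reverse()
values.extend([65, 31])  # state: [17, 12, 6, -12, 65, 31]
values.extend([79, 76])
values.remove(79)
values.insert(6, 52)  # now [17, 12, 6, -12, 65, 31, 52, 76]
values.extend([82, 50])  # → [17, 12, 6, -12, 65, 31, 52, 76, 82, 50]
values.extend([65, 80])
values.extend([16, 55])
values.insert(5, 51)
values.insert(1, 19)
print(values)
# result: [17, 19, 12, 6, -12, 65, 51, 31, 52, 76, 82, 50, 65, 80, 16, 55]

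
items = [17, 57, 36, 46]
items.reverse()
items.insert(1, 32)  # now [46, 32, 36, 57, 17]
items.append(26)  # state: [46, 32, 36, 57, 17, 26]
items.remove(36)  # [46, 32, 57, 17, 26]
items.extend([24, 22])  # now [46, 32, 57, 17, 26, 24, 22]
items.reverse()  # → [22, 24, 26, 17, 57, 32, 46]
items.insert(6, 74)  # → [22, 24, 26, 17, 57, 32, 74, 46]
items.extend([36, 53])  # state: [22, 24, 26, 17, 57, 32, 74, 46, 36, 53]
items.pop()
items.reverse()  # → [36, 46, 74, 32, 57, 17, 26, 24, 22]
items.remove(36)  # [46, 74, 32, 57, 17, 26, 24, 22]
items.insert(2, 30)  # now [46, 74, 30, 32, 57, 17, 26, 24, 22]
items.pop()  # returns 22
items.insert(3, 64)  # [46, 74, 30, 64, 32, 57, 17, 26, 24]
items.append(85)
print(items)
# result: [46, 74, 30, 64, 32, 57, 17, 26, 24, 85]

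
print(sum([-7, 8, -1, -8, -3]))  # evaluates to -11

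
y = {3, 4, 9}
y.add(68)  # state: {3, 4, 9, 68}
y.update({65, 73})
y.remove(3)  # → {4, 9, 65, 68, 73}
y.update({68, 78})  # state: {4, 9, 65, 68, 73, 78}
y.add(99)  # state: {4, 9, 65, 68, 73, 78, 99}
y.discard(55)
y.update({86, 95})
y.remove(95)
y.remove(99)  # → {4, 9, 65, 68, 73, 78, 86}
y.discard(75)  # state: {4, 9, 65, 68, 73, 78, 86}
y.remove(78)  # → {4, 9, 65, 68, 73, 86}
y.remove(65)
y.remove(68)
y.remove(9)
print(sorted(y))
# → [4, 73, 86]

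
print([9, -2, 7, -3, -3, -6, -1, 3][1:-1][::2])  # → [-2, -3, -6]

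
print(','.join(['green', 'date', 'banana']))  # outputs green,date,banana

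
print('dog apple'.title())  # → Dog Apple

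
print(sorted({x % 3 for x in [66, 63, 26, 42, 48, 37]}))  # [0, 1, 2]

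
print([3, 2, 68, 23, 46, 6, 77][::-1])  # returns [77, 6, 46, 23, 68, 2, 3]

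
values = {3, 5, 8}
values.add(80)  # {3, 5, 8, 80}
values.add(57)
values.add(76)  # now {3, 5, 8, 57, 76, 80}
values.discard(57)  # {3, 5, 8, 76, 80}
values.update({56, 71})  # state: {3, 5, 8, 56, 71, 76, 80}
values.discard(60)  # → {3, 5, 8, 56, 71, 76, 80}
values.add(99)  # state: {3, 5, 8, 56, 71, 76, 80, 99}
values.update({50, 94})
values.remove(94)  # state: {3, 5, 8, 50, 56, 71, 76, 80, 99}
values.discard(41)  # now {3, 5, 8, 50, 56, 71, 76, 80, 99}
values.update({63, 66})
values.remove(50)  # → {3, 5, 8, 56, 63, 66, 71, 76, 80, 99}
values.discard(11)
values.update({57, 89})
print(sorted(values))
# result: [3, 5, 8, 56, 57, 63, 66, 71, 76, 80, 89, 99]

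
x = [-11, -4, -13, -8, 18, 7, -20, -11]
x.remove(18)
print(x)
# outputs [-11, -4, -13, -8, 7, -20, -11]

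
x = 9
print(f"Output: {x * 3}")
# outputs Output: 27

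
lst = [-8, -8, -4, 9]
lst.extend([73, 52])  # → [-8, -8, -4, 9, 73, 52]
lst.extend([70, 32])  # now [-8, -8, -4, 9, 73, 52, 70, 32]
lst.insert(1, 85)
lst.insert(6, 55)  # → [-8, 85, -8, -4, 9, 73, 55, 52, 70, 32]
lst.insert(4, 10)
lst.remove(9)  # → [-8, 85, -8, -4, 10, 73, 55, 52, 70, 32]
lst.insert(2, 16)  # [-8, 85, 16, -8, -4, 10, 73, 55, 52, 70, 32]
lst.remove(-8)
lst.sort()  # [-8, -4, 10, 16, 32, 52, 55, 70, 73, 85]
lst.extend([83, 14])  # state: [-8, -4, 10, 16, 32, 52, 55, 70, 73, 85, 83, 14]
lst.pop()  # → 14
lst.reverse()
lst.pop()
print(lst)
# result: [83, 85, 73, 70, 55, 52, 32, 16, 10, -4]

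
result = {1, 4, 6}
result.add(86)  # {1, 4, 6, 86}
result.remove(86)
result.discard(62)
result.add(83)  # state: {1, 4, 6, 83}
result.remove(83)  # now {1, 4, 6}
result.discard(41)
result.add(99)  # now {1, 4, 6, 99}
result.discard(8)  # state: {1, 4, 6, 99}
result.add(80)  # {1, 4, 6, 80, 99}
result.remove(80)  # {1, 4, 6, 99}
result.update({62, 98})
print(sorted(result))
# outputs [1, 4, 6, 62, 98, 99]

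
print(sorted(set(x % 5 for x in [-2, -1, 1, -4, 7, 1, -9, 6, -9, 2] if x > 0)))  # [1, 2]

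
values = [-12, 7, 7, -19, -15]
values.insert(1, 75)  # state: [-12, 75, 7, 7, -19, -15]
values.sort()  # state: [-19, -15, -12, 7, 7, 75]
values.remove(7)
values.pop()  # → 75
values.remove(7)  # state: [-19, -15, -12]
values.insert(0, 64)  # [64, -19, -15, -12]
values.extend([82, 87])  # [64, -19, -15, -12, 82, 87]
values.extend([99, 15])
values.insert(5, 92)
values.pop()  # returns 15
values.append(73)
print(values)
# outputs [64, -19, -15, -12, 82, 92, 87, 99, 73]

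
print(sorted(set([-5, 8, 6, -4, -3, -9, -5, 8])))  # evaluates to [-9, -5, -4, -3, 6, 8]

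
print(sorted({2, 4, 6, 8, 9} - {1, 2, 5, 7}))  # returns [4, 6, 8, 9]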